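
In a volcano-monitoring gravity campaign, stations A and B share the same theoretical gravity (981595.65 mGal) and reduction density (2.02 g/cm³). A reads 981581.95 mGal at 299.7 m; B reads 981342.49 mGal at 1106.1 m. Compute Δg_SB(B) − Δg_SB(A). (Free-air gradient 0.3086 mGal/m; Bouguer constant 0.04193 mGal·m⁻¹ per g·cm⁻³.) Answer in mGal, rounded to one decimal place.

-58.9

Δg_SB(A) = 981581.95 − 981595.65 + 0.3086×299.7 − 0.04193×2.02×299.7 = 53.40 mGal
Δg_SB(B) = 981342.49 − 981595.65 + 0.3086×1106.1 − 0.04193×2.02×1106.1 = -5.50 mGal
Difference = -5.50 − (53.40) = -58.90 mGal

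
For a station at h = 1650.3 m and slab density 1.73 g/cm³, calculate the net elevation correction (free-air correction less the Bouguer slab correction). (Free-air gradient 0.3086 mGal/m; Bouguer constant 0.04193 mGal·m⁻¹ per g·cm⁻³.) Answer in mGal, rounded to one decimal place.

Combined gradient = 0.3086 − 0.04193 × 1.73 = 0.2360611 mGal/m
Combined elevation correction = 0.2360611 × 1650.3 = 389.6 mGal

389.6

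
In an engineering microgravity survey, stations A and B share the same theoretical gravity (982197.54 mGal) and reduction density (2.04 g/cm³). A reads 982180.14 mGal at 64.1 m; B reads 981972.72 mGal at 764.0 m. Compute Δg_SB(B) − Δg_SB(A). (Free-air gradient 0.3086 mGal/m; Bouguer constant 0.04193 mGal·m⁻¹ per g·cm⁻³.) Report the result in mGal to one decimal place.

-51.3

Δg_SB(A) = 982180.14 − 982197.54 + 0.3086×64.1 − 0.04193×2.04×64.1 = -3.10 mGal
Δg_SB(B) = 981972.72 − 982197.54 + 0.3086×764.0 − 0.04193×2.04×764.0 = -54.40 mGal
Difference = -54.40 − (-3.10) = -51.30 mGal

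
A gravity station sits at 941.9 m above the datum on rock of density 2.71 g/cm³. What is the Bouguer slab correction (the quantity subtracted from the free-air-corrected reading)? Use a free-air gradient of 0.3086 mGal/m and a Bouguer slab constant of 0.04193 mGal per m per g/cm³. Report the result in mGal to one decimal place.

Bouguer slab correction = 0.04193 × 2.71 × 941.9 = 107.0 mGal

107.0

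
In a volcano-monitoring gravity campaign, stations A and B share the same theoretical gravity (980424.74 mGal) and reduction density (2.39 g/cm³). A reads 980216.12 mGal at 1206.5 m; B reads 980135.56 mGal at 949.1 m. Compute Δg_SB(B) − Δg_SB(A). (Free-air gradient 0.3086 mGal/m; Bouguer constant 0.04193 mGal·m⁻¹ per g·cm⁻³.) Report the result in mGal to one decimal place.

-134.2

Δg_SB(A) = 980216.12 − 980424.74 + 0.3086×1206.5 − 0.04193×2.39×1206.5 = 42.80 mGal
Δg_SB(B) = 980135.56 − 980424.74 + 0.3086×949.1 − 0.04193×2.39×949.1 = -91.40 mGal
Difference = -91.40 − (42.80) = -134.20 mGal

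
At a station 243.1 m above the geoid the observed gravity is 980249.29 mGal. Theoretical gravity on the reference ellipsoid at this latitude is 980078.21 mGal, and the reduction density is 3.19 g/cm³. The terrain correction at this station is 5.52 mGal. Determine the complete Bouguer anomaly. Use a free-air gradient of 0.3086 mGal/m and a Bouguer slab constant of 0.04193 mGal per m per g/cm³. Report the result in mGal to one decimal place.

Free-air correction = 0.3086 × 243.1 = 75.02 mGal
Free-air anomaly = 980249.29 − 980078.21 + (75.02) = 246.10 mGal
Bouguer slab correction = 0.04193 × 3.19 × 243.1 = 32.52 mGal
Simple Bouguer anomaly = 246.10 − (32.52) = 213.58 mGal
Complete Bouguer anomaly = 213.58 + 5.52 = 219.10 mGal

219.1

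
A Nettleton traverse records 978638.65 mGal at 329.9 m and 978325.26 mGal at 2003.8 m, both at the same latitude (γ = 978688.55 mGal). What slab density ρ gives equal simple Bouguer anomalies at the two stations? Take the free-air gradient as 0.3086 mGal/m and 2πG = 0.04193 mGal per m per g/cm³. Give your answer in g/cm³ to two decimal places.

2.89

Δg_obs = 978325.26 − 978638.65 = -313.39 mGal over Δh = 2003.8 − 329.9 = 1673.9 m
Equal Bouguer anomalies ⇒ Δg_obs + (0.3086 − 0.04193ρ)·Δh = 0
0.3086 − 0.04193ρ = −Δg_obs/Δh = 0.18722
ρ = (0.3086 − 0.18722) / 0.04193 = 2.89 g/cm³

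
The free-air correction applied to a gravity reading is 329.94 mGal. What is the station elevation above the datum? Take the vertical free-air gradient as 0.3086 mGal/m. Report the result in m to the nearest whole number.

1069

h = 329.94 / 0.3086 = 1069.15 m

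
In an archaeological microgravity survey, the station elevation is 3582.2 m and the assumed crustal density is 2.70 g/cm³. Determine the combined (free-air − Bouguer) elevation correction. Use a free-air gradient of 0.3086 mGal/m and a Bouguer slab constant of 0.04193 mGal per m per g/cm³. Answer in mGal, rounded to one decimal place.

699.9

Combined gradient = 0.3086 − 0.04193 × 2.70 = 0.1953890 mGal/m
Combined elevation correction = 0.1953890 × 3582.2 = 699.9 mGal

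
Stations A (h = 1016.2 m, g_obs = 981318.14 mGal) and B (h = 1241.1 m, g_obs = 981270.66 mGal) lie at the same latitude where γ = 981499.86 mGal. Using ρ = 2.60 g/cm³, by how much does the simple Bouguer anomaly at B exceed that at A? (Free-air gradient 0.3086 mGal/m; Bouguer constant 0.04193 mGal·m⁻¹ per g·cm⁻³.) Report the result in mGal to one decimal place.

Δg_SB(A) = 981318.14 − 981499.86 + 0.3086×1016.2 − 0.04193×2.60×1016.2 = 21.10 mGal
Δg_SB(B) = 981270.66 − 981499.86 + 0.3086×1241.1 − 0.04193×2.60×1241.1 = 18.50 mGal
Difference = 18.50 − (21.10) = -2.60 mGal

-2.6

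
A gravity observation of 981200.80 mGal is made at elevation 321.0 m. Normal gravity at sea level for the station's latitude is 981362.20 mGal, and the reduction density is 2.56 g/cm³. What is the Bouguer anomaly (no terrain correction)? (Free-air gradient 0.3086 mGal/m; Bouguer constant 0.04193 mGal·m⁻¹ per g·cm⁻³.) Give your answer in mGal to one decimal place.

Free-air correction = 0.3086 × 321.0 = 99.06 mGal
Free-air anomaly = 981200.80 − 981362.20 + (99.06) = -62.34 mGal
Bouguer slab correction = 0.04193 × 2.56 × 321.0 = 34.46 mGal
Simple Bouguer anomaly = -62.34 − (34.46) = -96.80 mGal

-96.8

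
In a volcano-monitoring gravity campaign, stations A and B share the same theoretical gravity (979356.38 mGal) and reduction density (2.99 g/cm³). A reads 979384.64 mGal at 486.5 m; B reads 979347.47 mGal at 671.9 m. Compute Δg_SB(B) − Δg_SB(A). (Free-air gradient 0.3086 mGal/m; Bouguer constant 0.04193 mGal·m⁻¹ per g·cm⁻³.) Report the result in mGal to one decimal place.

Δg_SB(A) = 979384.64 − 979356.38 + 0.3086×486.5 − 0.04193×2.99×486.5 = 117.40 mGal
Δg_SB(B) = 979347.47 − 979356.38 + 0.3086×671.9 − 0.04193×2.99×671.9 = 114.20 mGal
Difference = 114.20 − (117.40) = -3.20 mGal

-3.2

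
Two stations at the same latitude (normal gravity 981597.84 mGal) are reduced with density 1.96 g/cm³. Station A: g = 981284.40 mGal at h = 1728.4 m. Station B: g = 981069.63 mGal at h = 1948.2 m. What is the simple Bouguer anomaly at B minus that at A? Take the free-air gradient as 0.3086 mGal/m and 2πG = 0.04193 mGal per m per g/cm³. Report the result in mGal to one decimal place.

Δg_SB(A) = 981284.40 − 981597.84 + 0.3086×1728.4 − 0.04193×1.96×1728.4 = 77.90 mGal
Δg_SB(B) = 981069.63 − 981597.84 + 0.3086×1948.2 − 0.04193×1.96×1948.2 = -87.10 mGal
Difference = -87.10 − (77.90) = -165.00 mGal

-165.0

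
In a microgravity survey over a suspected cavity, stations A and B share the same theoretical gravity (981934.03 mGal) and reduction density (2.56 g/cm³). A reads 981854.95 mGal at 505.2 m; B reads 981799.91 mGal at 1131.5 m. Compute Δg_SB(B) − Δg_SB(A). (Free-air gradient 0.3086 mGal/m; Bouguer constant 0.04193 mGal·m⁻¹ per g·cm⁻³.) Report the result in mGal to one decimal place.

Δg_SB(A) = 981854.95 − 981934.03 + 0.3086×505.2 − 0.04193×2.56×505.2 = 22.60 mGal
Δg_SB(B) = 981799.91 − 981934.03 + 0.3086×1131.5 − 0.04193×2.56×1131.5 = 93.60 mGal
Difference = 93.60 − (22.60) = 71.00 mGal

71.0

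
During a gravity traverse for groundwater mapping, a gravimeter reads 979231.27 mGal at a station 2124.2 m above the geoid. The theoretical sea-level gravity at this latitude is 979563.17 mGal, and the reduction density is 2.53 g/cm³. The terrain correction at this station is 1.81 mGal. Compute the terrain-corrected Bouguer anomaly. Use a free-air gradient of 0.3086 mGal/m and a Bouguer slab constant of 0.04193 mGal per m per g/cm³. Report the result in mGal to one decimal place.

Free-air correction = 0.3086 × 2124.2 = 655.53 mGal
Free-air anomaly = 979231.27 − 979563.17 + (655.53) = 323.63 mGal
Bouguer slab correction = 0.04193 × 2.53 × 2124.2 = 225.34 mGal
Simple Bouguer anomaly = 323.63 − (225.34) = 98.29 mGal
Complete Bouguer anomaly = 98.29 + 1.81 = 100.10 mGal

100.1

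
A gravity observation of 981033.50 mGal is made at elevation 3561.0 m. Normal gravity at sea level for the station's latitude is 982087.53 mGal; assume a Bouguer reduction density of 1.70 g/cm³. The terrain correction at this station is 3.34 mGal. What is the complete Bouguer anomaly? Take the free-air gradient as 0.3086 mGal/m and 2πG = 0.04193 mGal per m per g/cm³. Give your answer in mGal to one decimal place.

Free-air correction = 0.3086 × 3561.0 = 1098.92 mGal
Free-air anomaly = 981033.50 − 982087.53 + (1098.92) = 44.89 mGal
Bouguer slab correction = 0.04193 × 1.70 × 3561.0 = 253.83 mGal
Simple Bouguer anomaly = 44.89 − (253.83) = -208.94 mGal
Complete Bouguer anomaly = -208.94 + 3.34 = -205.60 mGal

-205.6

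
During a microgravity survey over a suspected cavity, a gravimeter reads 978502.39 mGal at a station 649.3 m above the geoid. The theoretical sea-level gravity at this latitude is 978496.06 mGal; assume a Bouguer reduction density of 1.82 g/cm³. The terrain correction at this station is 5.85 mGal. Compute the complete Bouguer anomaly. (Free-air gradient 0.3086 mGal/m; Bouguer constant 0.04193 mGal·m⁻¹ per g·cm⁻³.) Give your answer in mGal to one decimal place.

Free-air correction = 0.3086 × 649.3 = 200.37 mGal
Free-air anomaly = 978502.39 − 978496.06 + (200.37) = 206.70 mGal
Bouguer slab correction = 0.04193 × 1.82 × 649.3 = 49.55 mGal
Simple Bouguer anomaly = 206.70 − (49.55) = 157.15 mGal
Complete Bouguer anomaly = 157.15 + 5.85 = 163.00 mGal

163.0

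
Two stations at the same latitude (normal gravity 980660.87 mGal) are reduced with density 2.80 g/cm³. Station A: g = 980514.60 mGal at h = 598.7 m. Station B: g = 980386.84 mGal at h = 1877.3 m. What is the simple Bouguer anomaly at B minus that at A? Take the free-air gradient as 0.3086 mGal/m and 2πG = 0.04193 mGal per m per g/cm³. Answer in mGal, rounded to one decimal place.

Δg_SB(A) = 980514.60 − 980660.87 + 0.3086×598.7 − 0.04193×2.80×598.7 = -31.80 mGal
Δg_SB(B) = 980386.84 − 980660.87 + 0.3086×1877.3 − 0.04193×2.80×1877.3 = 84.90 mGal
Difference = 84.90 − (-31.80) = 116.70 mGal

116.7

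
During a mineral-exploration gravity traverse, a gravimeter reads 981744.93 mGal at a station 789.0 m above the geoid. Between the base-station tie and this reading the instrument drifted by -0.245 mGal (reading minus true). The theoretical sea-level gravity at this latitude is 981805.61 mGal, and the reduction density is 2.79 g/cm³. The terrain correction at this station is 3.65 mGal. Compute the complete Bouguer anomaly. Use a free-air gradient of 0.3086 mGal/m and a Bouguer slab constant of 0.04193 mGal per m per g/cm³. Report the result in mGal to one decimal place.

Drift-corrected reading = 981744.93 − (-0.245) = 981745.175 mGal
Free-air correction = 0.3086 × 789.0 = 243.49 mGal
Free-air anomaly = 981745.175 − 981805.61 + (243.49) = 183.055 mGal
Bouguer slab correction = 0.04193 × 2.79 × 789.0 = 92.30 mGal
Simple Bouguer anomaly = 183.055 − (92.30) = 90.755 mGal
Complete Bouguer anomaly = 90.755 + 3.65 = 94.405 mGal

94.4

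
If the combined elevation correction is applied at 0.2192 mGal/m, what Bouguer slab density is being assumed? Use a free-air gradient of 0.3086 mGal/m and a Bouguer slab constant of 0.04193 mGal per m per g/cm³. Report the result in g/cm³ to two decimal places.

2.13

0.2192 = 0.3086 − 0.04193 × ρ
ρ = (0.3086 − 0.2192) / 0.04193 = 2.13 g/cm³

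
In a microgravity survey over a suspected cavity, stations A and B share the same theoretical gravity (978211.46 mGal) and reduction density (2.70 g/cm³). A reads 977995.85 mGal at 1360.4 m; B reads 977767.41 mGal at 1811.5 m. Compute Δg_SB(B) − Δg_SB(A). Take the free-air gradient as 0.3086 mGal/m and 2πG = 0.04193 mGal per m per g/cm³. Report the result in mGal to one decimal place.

Δg_SB(A) = 977995.85 − 978211.46 + 0.3086×1360.4 − 0.04193×2.70×1360.4 = 50.20 mGal
Δg_SB(B) = 977767.41 − 978211.46 + 0.3086×1811.5 − 0.04193×2.70×1811.5 = -90.10 mGal
Difference = -90.10 − (50.20) = -140.30 mGal

-140.3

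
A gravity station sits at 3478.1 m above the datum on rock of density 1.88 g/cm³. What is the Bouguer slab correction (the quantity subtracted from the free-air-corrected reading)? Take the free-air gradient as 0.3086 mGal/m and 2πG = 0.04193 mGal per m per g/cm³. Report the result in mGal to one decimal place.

Bouguer slab correction = 0.04193 × 1.88 × 3478.1 = 274.2 mGal

274.2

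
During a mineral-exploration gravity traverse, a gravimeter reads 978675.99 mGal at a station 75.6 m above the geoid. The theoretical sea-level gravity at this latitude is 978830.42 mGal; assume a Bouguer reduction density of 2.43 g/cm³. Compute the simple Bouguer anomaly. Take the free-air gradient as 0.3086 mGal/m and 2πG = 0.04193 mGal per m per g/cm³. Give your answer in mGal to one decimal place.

-138.8

Free-air correction = 0.3086 × 75.6 = 23.33 mGal
Free-air anomaly = 978675.99 − 978830.42 + (23.33) = -131.10 mGal
Bouguer slab correction = 0.04193 × 2.43 × 75.6 = 7.70 mGal
Simple Bouguer anomaly = -131.10 − (7.70) = -138.80 mGal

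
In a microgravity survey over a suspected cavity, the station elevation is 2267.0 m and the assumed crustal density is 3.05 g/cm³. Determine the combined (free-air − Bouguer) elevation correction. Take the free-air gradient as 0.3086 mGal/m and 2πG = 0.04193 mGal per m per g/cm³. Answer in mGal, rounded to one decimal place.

Combined gradient = 0.3086 − 0.04193 × 3.05 = 0.1807135 mGal/m
Combined elevation correction = 0.1807135 × 2267.0 = 409.7 mGal

409.7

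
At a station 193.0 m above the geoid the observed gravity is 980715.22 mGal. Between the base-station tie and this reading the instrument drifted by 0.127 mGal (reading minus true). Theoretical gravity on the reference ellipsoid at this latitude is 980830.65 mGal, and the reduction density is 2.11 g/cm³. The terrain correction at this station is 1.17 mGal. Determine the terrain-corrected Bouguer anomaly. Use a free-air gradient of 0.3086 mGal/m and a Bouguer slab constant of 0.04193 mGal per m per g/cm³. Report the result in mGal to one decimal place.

-71.9

Drift-corrected reading = 980715.22 − (0.127) = 980715.093 mGal
Free-air correction = 0.3086 × 193.0 = 59.56 mGal
Free-air anomaly = 980715.093 − 980830.65 + (59.56) = -55.997 mGal
Bouguer slab correction = 0.04193 × 2.11 × 193.0 = 17.08 mGal
Simple Bouguer anomaly = -55.997 − (17.08) = -73.077 mGal
Complete Bouguer anomaly = -73.077 + 1.17 = -71.907 mGal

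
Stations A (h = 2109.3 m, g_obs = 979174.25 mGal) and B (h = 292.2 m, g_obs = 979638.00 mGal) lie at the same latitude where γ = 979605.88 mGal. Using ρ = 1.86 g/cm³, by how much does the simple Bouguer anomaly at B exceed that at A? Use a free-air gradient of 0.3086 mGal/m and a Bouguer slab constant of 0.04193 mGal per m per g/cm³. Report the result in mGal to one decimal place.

44.7

Δg_SB(A) = 979174.25 − 979605.88 + 0.3086×2109.3 − 0.04193×1.86×2109.3 = 54.80 mGal
Δg_SB(B) = 979638.00 − 979605.88 + 0.3086×292.2 − 0.04193×1.86×292.2 = 99.50 mGal
Difference = 99.50 − (54.80) = 44.70 mGal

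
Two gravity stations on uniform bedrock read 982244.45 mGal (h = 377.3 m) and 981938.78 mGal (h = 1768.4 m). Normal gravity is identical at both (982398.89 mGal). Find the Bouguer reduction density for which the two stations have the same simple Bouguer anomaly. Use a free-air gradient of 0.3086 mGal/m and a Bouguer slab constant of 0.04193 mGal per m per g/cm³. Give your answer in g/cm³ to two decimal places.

2.12

Δg_obs = 981938.78 − 982244.45 = -305.67 mGal over Δh = 1768.4 − 377.3 = 1391.1 m
Equal Bouguer anomalies ⇒ Δg_obs + (0.3086 − 0.04193ρ)·Δh = 0
0.3086 − 0.04193ρ = −Δg_obs/Δh = 0.21973
ρ = (0.3086 − 0.21973) / 0.04193 = 2.12 g/cm³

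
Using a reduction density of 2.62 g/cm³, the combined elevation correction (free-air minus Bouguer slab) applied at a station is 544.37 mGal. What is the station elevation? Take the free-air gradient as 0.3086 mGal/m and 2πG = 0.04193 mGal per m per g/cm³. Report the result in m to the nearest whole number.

Combined gradient = 0.3086 − 0.04193 × 2.62 = 0.1987434 mGal/m
h = 544.37 / 0.1987434 = 2739.06 m

2739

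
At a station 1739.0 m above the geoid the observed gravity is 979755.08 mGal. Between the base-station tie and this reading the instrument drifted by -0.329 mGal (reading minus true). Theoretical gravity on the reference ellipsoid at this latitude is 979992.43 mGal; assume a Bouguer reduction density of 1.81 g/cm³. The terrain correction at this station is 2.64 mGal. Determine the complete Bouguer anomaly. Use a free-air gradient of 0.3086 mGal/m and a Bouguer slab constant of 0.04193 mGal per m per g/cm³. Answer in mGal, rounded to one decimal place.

170.3

Drift-corrected reading = 979755.08 − (-0.329) = 979755.409 mGal
Free-air correction = 0.3086 × 1739.0 = 536.66 mGal
Free-air anomaly = 979755.409 − 979992.43 + (536.66) = 299.639 mGal
Bouguer slab correction = 0.04193 × 1.81 × 1739.0 = 131.98 mGal
Simple Bouguer anomaly = 299.639 − (131.98) = 167.659 mGal
Complete Bouguer anomaly = 167.659 + 2.64 = 170.299 mGal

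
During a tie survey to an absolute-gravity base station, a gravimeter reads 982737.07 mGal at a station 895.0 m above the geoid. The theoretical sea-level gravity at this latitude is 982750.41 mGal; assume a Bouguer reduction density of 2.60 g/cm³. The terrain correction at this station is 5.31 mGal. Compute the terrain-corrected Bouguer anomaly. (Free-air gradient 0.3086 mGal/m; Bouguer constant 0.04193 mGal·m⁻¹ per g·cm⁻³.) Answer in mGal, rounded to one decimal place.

170.6

Free-air correction = 0.3086 × 895.0 = 276.20 mGal
Free-air anomaly = 982737.07 − 982750.41 + (276.20) = 262.86 mGal
Bouguer slab correction = 0.04193 × 2.60 × 895.0 = 97.57 mGal
Simple Bouguer anomaly = 262.86 − (97.57) = 165.29 mGal
Complete Bouguer anomaly = 165.29 + 5.31 = 170.60 mGal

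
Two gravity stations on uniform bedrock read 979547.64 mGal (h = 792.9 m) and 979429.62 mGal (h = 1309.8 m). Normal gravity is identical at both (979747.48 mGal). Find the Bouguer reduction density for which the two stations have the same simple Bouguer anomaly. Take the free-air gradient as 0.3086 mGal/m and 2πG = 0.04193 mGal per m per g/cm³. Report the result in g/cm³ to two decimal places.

Δg_obs = 979429.62 − 979547.64 = -118.02 mGal over Δh = 1309.8 − 792.9 = 516.9 m
Equal Bouguer anomalies ⇒ Δg_obs + (0.3086 − 0.04193ρ)·Δh = 0
0.3086 − 0.04193ρ = −Δg_obs/Δh = 0.22832
ρ = (0.3086 − 0.22832) / 0.04193 = 1.91 g/cm³

1.91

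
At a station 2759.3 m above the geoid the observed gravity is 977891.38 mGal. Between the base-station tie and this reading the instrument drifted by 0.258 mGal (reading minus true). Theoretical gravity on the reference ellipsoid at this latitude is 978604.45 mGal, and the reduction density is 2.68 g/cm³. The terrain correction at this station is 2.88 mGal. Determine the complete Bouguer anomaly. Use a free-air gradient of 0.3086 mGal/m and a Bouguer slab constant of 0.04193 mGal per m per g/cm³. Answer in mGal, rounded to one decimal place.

-169.0

Drift-corrected reading = 977891.38 − (0.258) = 977891.122 mGal
Free-air correction = 0.3086 × 2759.3 = 851.52 mGal
Free-air anomaly = 977891.122 − 978604.45 + (851.52) = 138.192 mGal
Bouguer slab correction = 0.04193 × 2.68 × 2759.3 = 310.07 mGal
Simple Bouguer anomaly = 138.192 − (310.07) = -171.878 mGal
Complete Bouguer anomaly = -171.878 + 2.88 = -168.998 mGal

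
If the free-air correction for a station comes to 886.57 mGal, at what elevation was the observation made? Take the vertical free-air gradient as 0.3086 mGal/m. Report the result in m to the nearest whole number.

h = 886.57 / 0.3086 = 2872.88 m

2873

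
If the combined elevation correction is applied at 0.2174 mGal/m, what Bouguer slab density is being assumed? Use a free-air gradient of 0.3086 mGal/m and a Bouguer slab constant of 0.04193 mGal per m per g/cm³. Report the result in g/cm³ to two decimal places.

0.2174 = 0.3086 − 0.04193 × ρ
ρ = (0.3086 − 0.2174) / 0.04193 = 2.18 g/cm³

2.18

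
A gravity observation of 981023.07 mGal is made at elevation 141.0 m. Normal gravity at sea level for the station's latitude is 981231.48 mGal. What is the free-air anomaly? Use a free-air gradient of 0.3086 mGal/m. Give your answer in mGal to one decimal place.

-164.9

Free-air correction = 0.3086 × 141.0 = 43.51 mGal
Free-air anomaly = 981023.07 − 981231.48 + (43.51) = -164.90 mGal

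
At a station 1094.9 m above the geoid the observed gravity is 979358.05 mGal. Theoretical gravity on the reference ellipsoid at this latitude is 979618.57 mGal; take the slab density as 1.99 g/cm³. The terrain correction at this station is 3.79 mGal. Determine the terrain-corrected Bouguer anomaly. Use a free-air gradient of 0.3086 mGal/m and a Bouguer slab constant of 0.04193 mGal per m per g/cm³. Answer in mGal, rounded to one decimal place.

-10.2

Free-air correction = 0.3086 × 1094.9 = 337.89 mGal
Free-air anomaly = 979358.05 − 979618.57 + (337.89) = 77.37 mGal
Bouguer slab correction = 0.04193 × 1.99 × 1094.9 = 91.36 mGal
Simple Bouguer anomaly = 77.37 − (91.36) = -13.99 mGal
Complete Bouguer anomaly = -13.99 + 3.79 = -10.20 mGal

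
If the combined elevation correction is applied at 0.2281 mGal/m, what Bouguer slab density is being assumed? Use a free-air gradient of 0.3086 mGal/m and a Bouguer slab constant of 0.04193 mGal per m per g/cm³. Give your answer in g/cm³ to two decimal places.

0.2281 = 0.3086 − 0.04193 × ρ
ρ = (0.3086 − 0.2281) / 0.04193 = 1.92 g/cm³

1.92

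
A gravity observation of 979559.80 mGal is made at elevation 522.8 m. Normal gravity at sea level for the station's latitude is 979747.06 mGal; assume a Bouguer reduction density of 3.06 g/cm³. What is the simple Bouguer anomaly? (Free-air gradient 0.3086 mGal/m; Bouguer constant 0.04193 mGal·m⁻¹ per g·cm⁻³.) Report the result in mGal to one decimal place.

-93.0

Free-air correction = 0.3086 × 522.8 = 161.34 mGal
Free-air anomaly = 979559.80 − 979747.06 + (161.34) = -25.92 mGal
Bouguer slab correction = 0.04193 × 3.06 × 522.8 = 67.08 mGal
Simple Bouguer anomaly = -25.92 − (67.08) = -93.00 mGal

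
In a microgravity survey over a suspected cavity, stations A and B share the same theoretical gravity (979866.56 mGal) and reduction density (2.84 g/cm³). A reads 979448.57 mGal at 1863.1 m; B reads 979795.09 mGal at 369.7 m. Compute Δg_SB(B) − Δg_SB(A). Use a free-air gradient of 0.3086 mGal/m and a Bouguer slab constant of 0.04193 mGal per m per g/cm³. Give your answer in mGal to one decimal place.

Δg_SB(A) = 979448.57 − 979866.56 + 0.3086×1863.1 − 0.04193×2.84×1863.1 = -64.90 mGal
Δg_SB(B) = 979795.09 − 979866.56 + 0.3086×369.7 − 0.04193×2.84×369.7 = -1.40 mGal
Difference = -1.40 − (-64.90) = 63.50 mGal

63.5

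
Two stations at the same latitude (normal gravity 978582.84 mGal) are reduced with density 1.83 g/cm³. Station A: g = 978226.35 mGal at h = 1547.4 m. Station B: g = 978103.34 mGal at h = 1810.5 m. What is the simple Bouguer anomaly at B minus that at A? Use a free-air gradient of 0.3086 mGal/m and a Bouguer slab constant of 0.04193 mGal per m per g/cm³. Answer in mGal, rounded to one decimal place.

-62.0

Δg_SB(A) = 978226.35 − 978582.84 + 0.3086×1547.4 − 0.04193×1.83×1547.4 = 2.30 mGal
Δg_SB(B) = 978103.34 − 978582.84 + 0.3086×1810.5 − 0.04193×1.83×1810.5 = -59.70 mGal
Difference = -59.70 − (2.30) = -62.00 mGal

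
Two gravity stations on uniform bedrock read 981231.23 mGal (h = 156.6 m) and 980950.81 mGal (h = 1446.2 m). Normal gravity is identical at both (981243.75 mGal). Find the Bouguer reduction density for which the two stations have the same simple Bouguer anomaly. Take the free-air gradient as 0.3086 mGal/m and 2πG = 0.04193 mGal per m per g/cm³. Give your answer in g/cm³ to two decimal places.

2.17

Δg_obs = 980950.81 − 981231.23 = -280.42 mGal over Δh = 1446.2 − 156.6 = 1289.6 m
Equal Bouguer anomalies ⇒ Δg_obs + (0.3086 − 0.04193ρ)·Δh = 0
0.3086 − 0.04193ρ = −Δg_obs/Δh = 0.21745
ρ = (0.3086 − 0.21745) / 0.04193 = 2.17 g/cm³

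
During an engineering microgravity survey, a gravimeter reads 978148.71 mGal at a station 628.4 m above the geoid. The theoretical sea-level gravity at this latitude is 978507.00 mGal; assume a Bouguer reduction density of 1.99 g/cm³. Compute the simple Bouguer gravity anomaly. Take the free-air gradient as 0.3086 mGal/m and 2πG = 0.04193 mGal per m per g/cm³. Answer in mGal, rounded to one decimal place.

Free-air correction = 0.3086 × 628.4 = 193.92 mGal
Free-air anomaly = 978148.71 − 978507.00 + (193.92) = -164.37 mGal
Bouguer slab correction = 0.04193 × 1.99 × 628.4 = 52.43 mGal
Simple Bouguer anomaly = -164.37 − (52.43) = -216.80 mGal

-216.8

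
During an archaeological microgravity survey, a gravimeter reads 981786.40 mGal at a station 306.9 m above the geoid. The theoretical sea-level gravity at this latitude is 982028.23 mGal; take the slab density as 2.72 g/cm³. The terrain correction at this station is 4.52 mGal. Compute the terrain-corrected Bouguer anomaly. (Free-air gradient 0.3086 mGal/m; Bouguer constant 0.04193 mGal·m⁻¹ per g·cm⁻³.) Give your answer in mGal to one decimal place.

-177.6

Free-air correction = 0.3086 × 306.9 = 94.71 mGal
Free-air anomaly = 981786.40 − 982028.23 + (94.71) = -147.12 mGal
Bouguer slab correction = 0.04193 × 2.72 × 306.9 = 35.00 mGal
Simple Bouguer anomaly = -147.12 − (35.00) = -182.12 mGal
Complete Bouguer anomaly = -182.12 + 4.52 = -177.60 mGal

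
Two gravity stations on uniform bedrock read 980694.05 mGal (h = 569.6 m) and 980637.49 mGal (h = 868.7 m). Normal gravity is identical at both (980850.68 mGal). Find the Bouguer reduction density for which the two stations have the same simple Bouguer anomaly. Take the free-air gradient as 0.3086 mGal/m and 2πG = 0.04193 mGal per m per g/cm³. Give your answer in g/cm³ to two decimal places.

2.85

Δg_obs = 980637.49 − 980694.05 = -56.56 mGal over Δh = 868.7 − 569.6 = 299.1 m
Equal Bouguer anomalies ⇒ Δg_obs + (0.3086 − 0.04193ρ)·Δh = 0
0.3086 − 0.04193ρ = −Δg_obs/Δh = 0.18910
ρ = (0.3086 − 0.18910) / 0.04193 = 2.85 g/cm³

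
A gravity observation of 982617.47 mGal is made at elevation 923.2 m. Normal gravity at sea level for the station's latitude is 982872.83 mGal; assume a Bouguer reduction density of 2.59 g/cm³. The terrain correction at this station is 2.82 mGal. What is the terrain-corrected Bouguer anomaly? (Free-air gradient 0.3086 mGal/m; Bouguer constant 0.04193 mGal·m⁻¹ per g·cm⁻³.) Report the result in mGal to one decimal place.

-67.9

Free-air correction = 0.3086 × 923.2 = 284.90 mGal
Free-air anomaly = 982617.47 − 982872.83 + (284.90) = 29.54 mGal
Bouguer slab correction = 0.04193 × 2.59 × 923.2 = 100.26 mGal
Simple Bouguer anomaly = 29.54 − (100.26) = -70.72 mGal
Complete Bouguer anomaly = -70.72 + 2.82 = -67.90 mGal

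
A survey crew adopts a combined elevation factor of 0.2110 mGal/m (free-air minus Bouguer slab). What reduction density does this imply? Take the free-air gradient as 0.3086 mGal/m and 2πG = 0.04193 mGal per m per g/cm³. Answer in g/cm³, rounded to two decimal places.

0.2110 = 0.3086 − 0.04193 × ρ
ρ = (0.3086 − 0.2110) / 0.04193 = 2.33 g/cm³

2.33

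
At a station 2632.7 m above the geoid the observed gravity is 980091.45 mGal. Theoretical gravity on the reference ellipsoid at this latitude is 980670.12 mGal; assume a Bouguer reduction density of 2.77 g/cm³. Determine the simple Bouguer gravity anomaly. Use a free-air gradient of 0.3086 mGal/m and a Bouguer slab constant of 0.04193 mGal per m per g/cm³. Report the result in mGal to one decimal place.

Free-air correction = 0.3086 × 2632.7 = 812.45 mGal
Free-air anomaly = 980091.45 − 980670.12 + (812.45) = 233.78 mGal
Bouguer slab correction = 0.04193 × 2.77 × 2632.7 = 305.78 mGal
Simple Bouguer anomaly = 233.78 − (305.78) = -72.00 mGal

-72.0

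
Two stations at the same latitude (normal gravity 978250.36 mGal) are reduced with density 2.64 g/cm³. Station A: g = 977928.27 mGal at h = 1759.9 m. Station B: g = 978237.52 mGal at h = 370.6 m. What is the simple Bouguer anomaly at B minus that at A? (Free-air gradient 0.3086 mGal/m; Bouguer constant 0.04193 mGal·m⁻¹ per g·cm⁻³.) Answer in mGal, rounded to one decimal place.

34.3

Δg_SB(A) = 977928.27 − 978250.36 + 0.3086×1759.9 − 0.04193×2.64×1759.9 = 26.20 mGal
Δg_SB(B) = 978237.52 − 978250.36 + 0.3086×370.6 − 0.04193×2.64×370.6 = 60.50 mGal
Difference = 60.50 − (26.20) = 34.30 mGal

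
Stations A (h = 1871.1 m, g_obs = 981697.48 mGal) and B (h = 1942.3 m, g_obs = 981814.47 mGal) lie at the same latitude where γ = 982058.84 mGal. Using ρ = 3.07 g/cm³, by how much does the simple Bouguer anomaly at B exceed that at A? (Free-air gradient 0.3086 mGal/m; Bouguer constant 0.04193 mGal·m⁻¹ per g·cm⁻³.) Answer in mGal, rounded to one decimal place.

129.8

Δg_SB(A) = 981697.48 − 982058.84 + 0.3086×1871.1 − 0.04193×3.07×1871.1 = -24.80 mGal
Δg_SB(B) = 981814.47 − 982058.84 + 0.3086×1942.3 − 0.04193×3.07×1942.3 = 105.00 mGal
Difference = 105.00 − (-24.80) = 129.80 mGal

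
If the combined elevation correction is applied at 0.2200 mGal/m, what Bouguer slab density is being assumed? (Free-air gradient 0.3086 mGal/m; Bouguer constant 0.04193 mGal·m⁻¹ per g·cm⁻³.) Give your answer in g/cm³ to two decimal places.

0.2200 = 0.3086 − 0.04193 × ρ
ρ = (0.3086 − 0.2200) / 0.04193 = 2.11 g/cm³

2.11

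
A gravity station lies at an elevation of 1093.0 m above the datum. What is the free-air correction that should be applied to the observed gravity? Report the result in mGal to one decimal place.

337.3

Free-air correction = 0.3086 × 1093.0 = 337.3 mGal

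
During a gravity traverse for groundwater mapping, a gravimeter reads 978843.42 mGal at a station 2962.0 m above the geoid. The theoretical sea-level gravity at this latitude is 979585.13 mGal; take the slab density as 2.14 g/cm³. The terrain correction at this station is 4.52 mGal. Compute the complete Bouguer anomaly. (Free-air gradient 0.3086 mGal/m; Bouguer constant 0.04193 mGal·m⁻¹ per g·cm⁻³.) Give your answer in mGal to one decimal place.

-88.9

Free-air correction = 0.3086 × 2962.0 = 914.07 mGal
Free-air anomaly = 978843.42 − 979585.13 + (914.07) = 172.36 mGal
Bouguer slab correction = 0.04193 × 2.14 × 2962.0 = 265.78 mGal
Simple Bouguer anomaly = 172.36 − (265.78) = -93.42 mGal
Complete Bouguer anomaly = -93.42 + 4.52 = -88.90 mGal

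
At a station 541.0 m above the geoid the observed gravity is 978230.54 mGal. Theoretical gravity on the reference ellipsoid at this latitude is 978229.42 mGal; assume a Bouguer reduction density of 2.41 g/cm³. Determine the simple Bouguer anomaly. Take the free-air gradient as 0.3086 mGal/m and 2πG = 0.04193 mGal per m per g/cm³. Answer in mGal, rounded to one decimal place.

Free-air correction = 0.3086 × 541.0 = 166.95 mGal
Free-air anomaly = 978230.54 − 978229.42 + (166.95) = 168.07 mGal
Bouguer slab correction = 0.04193 × 2.41 × 541.0 = 54.67 mGal
Simple Bouguer anomaly = 168.07 − (54.67) = 113.40 mGal

113.4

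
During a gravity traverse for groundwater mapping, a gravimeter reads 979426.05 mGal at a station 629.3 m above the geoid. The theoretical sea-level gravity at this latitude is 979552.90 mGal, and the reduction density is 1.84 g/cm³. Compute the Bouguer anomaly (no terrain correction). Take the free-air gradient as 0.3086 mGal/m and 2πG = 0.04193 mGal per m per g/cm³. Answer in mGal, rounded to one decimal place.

18.8

Free-air correction = 0.3086 × 629.3 = 194.20 mGal
Free-air anomaly = 979426.05 − 979552.90 + (194.20) = 67.35 mGal
Bouguer slab correction = 0.04193 × 1.84 × 629.3 = 48.55 mGal
Simple Bouguer anomaly = 67.35 − (48.55) = 18.80 mGal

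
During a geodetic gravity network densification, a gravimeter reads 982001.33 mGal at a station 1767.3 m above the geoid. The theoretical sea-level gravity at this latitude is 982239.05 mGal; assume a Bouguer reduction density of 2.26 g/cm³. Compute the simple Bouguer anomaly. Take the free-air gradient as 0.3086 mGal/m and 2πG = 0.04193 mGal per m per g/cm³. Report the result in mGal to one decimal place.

140.2

Free-air correction = 0.3086 × 1767.3 = 545.39 mGal
Free-air anomaly = 982001.33 − 982239.05 + (545.39) = 307.67 mGal
Bouguer slab correction = 0.04193 × 2.26 × 1767.3 = 167.47 mGal
Simple Bouguer anomaly = 307.67 − (167.47) = 140.20 mGal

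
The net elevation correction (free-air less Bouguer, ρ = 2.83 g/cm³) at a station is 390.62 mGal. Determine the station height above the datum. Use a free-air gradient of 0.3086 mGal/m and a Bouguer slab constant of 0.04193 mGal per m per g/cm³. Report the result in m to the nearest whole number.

2057

Combined gradient = 0.3086 − 0.04193 × 2.83 = 0.1899381 mGal/m
h = 390.62 / 0.1899381 = 2056.56 m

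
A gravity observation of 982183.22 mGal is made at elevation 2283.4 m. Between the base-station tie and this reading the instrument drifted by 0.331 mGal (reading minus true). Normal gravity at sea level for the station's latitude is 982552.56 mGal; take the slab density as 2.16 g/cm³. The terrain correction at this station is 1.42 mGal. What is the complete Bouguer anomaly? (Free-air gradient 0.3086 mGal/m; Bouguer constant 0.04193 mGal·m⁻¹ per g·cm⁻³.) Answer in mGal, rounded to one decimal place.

129.6

Drift-corrected reading = 982183.22 − (0.331) = 982182.889 mGal
Free-air correction = 0.3086 × 2283.4 = 704.66 mGal
Free-air anomaly = 982182.889 − 982552.56 + (704.66) = 334.989 mGal
Bouguer slab correction = 0.04193 × 2.16 × 2283.4 = 206.80 mGal
Simple Bouguer anomaly = 334.989 − (206.80) = 128.189 mGal
Complete Bouguer anomaly = 128.189 + 1.42 = 129.609 mGal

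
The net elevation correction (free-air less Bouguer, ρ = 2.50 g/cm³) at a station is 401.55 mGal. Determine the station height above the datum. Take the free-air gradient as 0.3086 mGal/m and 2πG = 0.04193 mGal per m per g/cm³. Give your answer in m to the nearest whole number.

1971

Combined gradient = 0.3086 − 0.04193 × 2.50 = 0.2037750 mGal/m
h = 401.55 / 0.2037750 = 1970.56 m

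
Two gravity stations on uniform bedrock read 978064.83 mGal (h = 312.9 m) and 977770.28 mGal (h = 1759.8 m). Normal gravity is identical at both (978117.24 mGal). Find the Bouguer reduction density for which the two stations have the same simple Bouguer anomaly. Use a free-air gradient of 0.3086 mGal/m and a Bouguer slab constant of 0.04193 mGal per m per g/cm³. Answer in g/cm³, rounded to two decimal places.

Δg_obs = 977770.28 − 978064.83 = -294.55 mGal over Δh = 1759.8 − 312.9 = 1446.9 m
Equal Bouguer anomalies ⇒ Δg_obs + (0.3086 − 0.04193ρ)·Δh = 0
0.3086 − 0.04193ρ = −Δg_obs/Δh = 0.20357
ρ = (0.3086 − 0.20357) / 0.04193 = 2.50 g/cm³

2.50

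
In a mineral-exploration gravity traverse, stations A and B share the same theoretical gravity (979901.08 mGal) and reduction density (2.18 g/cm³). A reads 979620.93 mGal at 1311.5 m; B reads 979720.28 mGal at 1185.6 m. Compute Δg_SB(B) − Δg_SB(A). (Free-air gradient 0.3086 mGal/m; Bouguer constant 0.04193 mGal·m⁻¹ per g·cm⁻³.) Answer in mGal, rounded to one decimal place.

Δg_SB(A) = 979620.93 − 979901.08 + 0.3086×1311.5 − 0.04193×2.18×1311.5 = 4.70 mGal
Δg_SB(B) = 979720.28 − 979901.08 + 0.3086×1185.6 − 0.04193×2.18×1185.6 = 76.70 mGal
Difference = 76.70 − (4.70) = 72.00 mGal

72.0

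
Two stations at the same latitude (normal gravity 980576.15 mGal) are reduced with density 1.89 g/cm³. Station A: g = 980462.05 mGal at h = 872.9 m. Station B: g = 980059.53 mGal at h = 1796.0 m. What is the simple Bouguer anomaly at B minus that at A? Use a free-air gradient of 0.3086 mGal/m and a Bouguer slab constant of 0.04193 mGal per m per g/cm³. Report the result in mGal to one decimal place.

Δg_SB(A) = 980462.05 − 980576.15 + 0.3086×872.9 − 0.04193×1.89×872.9 = 86.10 mGal
Δg_SB(B) = 980059.53 − 980576.15 + 0.3086×1796.0 − 0.04193×1.89×1796.0 = -104.70 mGal
Difference = -104.70 − (86.10) = -190.80 mGal

-190.8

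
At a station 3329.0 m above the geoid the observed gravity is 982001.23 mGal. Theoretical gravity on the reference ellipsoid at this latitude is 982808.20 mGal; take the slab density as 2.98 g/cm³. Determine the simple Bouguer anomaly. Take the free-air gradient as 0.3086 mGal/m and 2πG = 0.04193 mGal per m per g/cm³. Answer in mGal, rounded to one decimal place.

-195.6

Free-air correction = 0.3086 × 3329.0 = 1027.33 mGal
Free-air anomaly = 982001.23 − 982808.20 + (1027.33) = 220.36 mGal
Bouguer slab correction = 0.04193 × 2.98 × 3329.0 = 415.96 mGal
Simple Bouguer anomaly = 220.36 − (415.96) = -195.60 mGal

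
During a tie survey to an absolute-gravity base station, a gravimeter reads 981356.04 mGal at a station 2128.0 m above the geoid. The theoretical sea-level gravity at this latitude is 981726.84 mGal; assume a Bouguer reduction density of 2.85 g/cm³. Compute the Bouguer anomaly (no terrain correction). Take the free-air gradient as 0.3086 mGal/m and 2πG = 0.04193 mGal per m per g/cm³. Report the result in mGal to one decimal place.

31.6

Free-air correction = 0.3086 × 2128.0 = 656.70 mGal
Free-air anomaly = 981356.04 − 981726.84 + (656.70) = 285.90 mGal
Bouguer slab correction = 0.04193 × 2.85 × 2128.0 = 254.30 mGal
Simple Bouguer anomaly = 285.90 − (254.30) = 31.60 mGal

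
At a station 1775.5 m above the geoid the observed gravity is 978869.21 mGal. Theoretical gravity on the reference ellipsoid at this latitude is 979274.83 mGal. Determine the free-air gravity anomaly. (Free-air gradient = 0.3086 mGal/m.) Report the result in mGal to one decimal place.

Free-air correction = 0.3086 × 1775.5 = 547.92 mGal
Free-air anomaly = 978869.21 − 979274.83 + (547.92) = 142.30 mGal

142.3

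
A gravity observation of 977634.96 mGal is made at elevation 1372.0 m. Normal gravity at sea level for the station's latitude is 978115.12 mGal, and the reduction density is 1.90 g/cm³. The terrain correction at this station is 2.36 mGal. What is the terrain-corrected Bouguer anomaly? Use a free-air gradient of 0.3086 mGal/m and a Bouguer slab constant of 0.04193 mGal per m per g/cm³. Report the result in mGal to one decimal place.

Free-air correction = 0.3086 × 1372.0 = 423.40 mGal
Free-air anomaly = 977634.96 − 978115.12 + (423.40) = -56.76 mGal
Bouguer slab correction = 0.04193 × 1.90 × 1372.0 = 109.30 mGal
Simple Bouguer anomaly = -56.76 − (109.30) = -166.06 mGal
Complete Bouguer anomaly = -166.06 + 2.36 = -163.70 mGal

-163.7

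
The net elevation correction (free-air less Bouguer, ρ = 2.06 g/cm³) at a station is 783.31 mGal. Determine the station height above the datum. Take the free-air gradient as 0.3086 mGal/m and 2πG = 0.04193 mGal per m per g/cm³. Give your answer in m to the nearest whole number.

3525

Combined gradient = 0.3086 − 0.04193 × 2.06 = 0.2222242 mGal/m
h = 783.31 / 0.2222242 = 3524.86 m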